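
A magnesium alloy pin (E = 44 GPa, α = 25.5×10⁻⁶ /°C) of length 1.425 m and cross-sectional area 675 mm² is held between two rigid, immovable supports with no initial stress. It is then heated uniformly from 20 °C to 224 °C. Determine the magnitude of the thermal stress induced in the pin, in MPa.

Because both ends are immovable the net strain is zero, and the suppressed thermal strain is αΔT = 25.5×10⁻⁶ × 204 = 5202×10⁻⁶.
Hence σ = E·αΔT = 44×10³ × 5202×10⁻⁶ = 228.9 MPa, compressive.

σ ≈ 229 MPa (compressive)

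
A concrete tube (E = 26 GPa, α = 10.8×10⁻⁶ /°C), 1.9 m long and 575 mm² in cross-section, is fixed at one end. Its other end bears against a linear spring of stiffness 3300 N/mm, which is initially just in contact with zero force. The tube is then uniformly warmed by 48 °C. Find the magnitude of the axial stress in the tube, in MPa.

If the spring were absent the tube would lengthen by αΔT L = 10.8×10⁻⁶ × 48 × 1900 = 0.985 mm.
Let P be the compressive force at the spring. The tube shortens elastically by PL/(AE) and the spring compresses by P/k; together these equal δ_free.
So P = δ_free / [L/(AE) + 1/k] = 0.985 / [ 1900/(575×26×10³) + 1/(3300) ].
P = 0.985 / 0.0004301 = 2290 N.
σ = P/A = 2290/575 = 3.983 MPa.

σ ≈ 3.98 MPa (compressive)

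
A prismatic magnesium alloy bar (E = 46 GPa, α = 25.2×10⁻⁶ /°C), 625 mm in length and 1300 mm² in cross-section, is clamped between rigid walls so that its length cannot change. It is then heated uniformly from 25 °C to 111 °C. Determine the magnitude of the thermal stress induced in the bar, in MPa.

Because both ends are immovable the net strain is zero, and the suppressed thermal strain is αΔT = 25.2×10⁻⁶ × 86 = 2167.2×10⁻⁶.
The stress required to suppress this strain is σ = Eε = 46×10³ × 2167.2×10⁻⁶ = 99.69 MPa, compressive since the bar is trying to expand.

σ ≈ 99.7 MPa (compressive)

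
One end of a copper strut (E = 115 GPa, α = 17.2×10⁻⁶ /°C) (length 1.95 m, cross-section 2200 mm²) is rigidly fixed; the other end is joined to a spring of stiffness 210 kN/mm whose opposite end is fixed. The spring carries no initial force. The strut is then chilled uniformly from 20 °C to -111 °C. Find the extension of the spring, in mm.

If the spring were absent the strut would shorten by αΔT L = 17.2×10⁻⁶ × 131 × 1950 = 4.394 mm.
With a force P in the spring, the elastic change of the strut is PL/(AE) and that of the spring is P/k; compatibility requires their sum to equal δ_free.
P [ L/(AE) + 1/k ] = δ_free → P [ 1950/(2200×115×10³) + 1/(210×10³) ] = 4.394.
P = 4.394 / 1.247×10⁻⁵ = 352400 N.
Spring extension = P/k = 352400/(210×10³) = 1.678 mm.

δ ≈ 1.68 mm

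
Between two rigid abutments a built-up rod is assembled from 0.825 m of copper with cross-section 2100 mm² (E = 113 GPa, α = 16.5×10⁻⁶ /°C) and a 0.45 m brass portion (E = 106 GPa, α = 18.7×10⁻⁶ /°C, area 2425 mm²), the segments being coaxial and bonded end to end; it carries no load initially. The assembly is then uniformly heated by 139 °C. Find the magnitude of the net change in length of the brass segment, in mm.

|ΔL| ≈ 0.144 mm

With the walls removed the bar would change length by δ_free = Σ αᵢΔT Lᵢ = 16.5×10⁻⁶×139×825 + 18.7×10⁻⁶×139×450 = 3.062 mm.
The walls prevent any net length change, so an axial force P (same in every segment) develops. Compatibility: P · Σ Lᵢ/(AᵢEᵢ) = δ_free.
Σ Lᵢ/(AᵢEᵢ) = 825/(2100×113×10³) + 450/(2425×106×10³) = 5.227×10⁻⁶ mm/N.
Hence P = δ_free / Σ(L/AE) = 3.062/5.227×10⁻⁶ = 585.7 kN (compressive).
For the brass segment, free thermal change = 18.7×10⁻⁶×139×450 = 1.17 mm and elastic change from P = 585700×450/(2425×106×10³) = 1.025 mm; these oppose, so the net change is 0.144 mm (segment lengthens).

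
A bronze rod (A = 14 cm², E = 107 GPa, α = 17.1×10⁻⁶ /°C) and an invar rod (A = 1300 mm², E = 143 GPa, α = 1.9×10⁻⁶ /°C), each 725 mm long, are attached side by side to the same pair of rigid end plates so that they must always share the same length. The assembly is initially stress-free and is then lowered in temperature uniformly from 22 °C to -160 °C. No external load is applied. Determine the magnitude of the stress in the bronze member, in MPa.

Equilibrium of a rigid end plate with no external load gives equal and opposite internal forces ±P in the two members. Since α_{bronze} > α_{invar}, cooling drives the bronze into tension and the invar into compression.
Equating the net (thermal + elastic) strains gives |α₁ − α₂|·ΔT = P·[1/(A₁E₁) + 1/(A₂E₂)].
|α₁ − α₂|·ΔT = 15.2×10⁻⁶ × 182 = 0.002766.
1/(A₁E₁) + 1/(A₂E₂) = 1/(1400×107×10³) + 1/(1300×143×10³) = 1.205×10⁻⁸ N⁻¹.
So P = 0.002766 / 1.205×10⁻⁸ = 229.5 kN.
σ_{bronze} = P/A₁ = 229500/1400 = 163.9 MPa, tensile.

σ ≈ 164 MPa (tensile)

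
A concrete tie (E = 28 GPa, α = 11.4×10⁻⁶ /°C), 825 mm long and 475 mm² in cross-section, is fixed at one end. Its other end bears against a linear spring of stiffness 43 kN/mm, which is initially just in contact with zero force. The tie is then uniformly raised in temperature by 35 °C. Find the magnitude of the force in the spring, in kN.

P ≈ 3.86 kN

If the spring were absent the tie would lengthen by αΔT L = 11.4×10⁻⁶ × 35 × 825 = 0.3292 mm.
With a force P in the spring, the elastic change of the tie is PL/(AE) and that of the spring is P/k; compatibility requires their sum to equal δ_free.
So P = δ_free / [L/(AE) + 1/k] = 0.3292 / [ 825/(475×28×10³) + 1/(43×10³) ].
P = 0.3292 / 8.529×10⁻⁵ = 3860 N.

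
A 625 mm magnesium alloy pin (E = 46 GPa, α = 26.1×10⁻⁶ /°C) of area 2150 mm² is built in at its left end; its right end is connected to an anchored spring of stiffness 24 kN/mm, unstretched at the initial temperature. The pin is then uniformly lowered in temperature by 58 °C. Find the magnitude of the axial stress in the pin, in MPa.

The unrestrained thermal change is αΔT L = 26.1×10⁻⁶ × 58 × 625 = 0.9461 mm.
With a force P in the spring, the elastic change of the pin is PL/(AE) and that of the spring is P/k; compatibility requires their sum to equal δ_free.
So P = δ_free / [L/(AE) + 1/k] = 0.9461 / [ 625/(2150×46×10³) + 1/(24×10³) ].
P = 0.9461 / 4.799×10⁻⁵ = 19720 N.
σ = P/A = 19720/2150 = 9.171 MPa.

σ ≈ 9.17 MPa (tensile)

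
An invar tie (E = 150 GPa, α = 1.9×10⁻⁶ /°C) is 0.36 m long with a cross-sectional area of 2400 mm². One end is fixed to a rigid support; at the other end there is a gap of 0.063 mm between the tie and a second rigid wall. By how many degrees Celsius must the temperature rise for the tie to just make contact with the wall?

The gap closes when αΔT L = 0.063 mm, since the tie is still unstressed at that instant.
ΔT = 0.063 / (1.9×10⁻⁶ × 360) = 92.11 °C.

ΔT ≈ 92.1 °C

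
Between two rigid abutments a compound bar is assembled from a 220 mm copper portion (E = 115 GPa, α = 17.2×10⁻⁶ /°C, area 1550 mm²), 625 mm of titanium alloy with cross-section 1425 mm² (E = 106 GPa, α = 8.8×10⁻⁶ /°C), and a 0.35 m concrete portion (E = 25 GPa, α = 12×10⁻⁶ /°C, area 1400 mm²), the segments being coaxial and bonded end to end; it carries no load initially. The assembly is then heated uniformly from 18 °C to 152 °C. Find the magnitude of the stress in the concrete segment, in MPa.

σ ≈ 84 MPa (compressive)

Free thermal expansion of the whole bar: Σ αᵢΔT Lᵢ = 17.2×10⁻⁶×134×220 + 8.8×10⁻⁶×134×625 + 12×10⁻⁶×134×350 = 1.807 mm.
Since the ends are fixed, an axial force P builds up, equal in every segment, with P · Σ Lᵢ/(AᵢEᵢ) = δ_free.
The series flexibility is Σ Lᵢ/(AᵢEᵢ) = 220/(1550×115×10³) + 625/(1425×106×10³) + 350/(1400×25×10³) = 1.537×10⁻⁵ mm/N.
Hence P = δ_free / Σ(L/AE) = 1.807/1.537×10⁻⁵ = 117.5 kN (compressive).
σ_{concrete} = P / A = 117500 / 1400 = 83.96 MPa.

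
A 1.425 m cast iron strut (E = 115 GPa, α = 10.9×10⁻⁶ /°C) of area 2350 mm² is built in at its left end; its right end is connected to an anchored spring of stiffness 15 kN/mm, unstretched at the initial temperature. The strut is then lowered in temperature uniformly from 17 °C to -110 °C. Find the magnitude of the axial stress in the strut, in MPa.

σ ≈ 11.7 MPa (tensile)

If the spring were absent the strut would shorten by αΔT L = 10.9×10⁻⁶ × 127 × 1425 = 1.973 mm.
Let P be the tensile force in the spring. The strut extends elastically by PL/(AE) and the spring stretches by P/k; together these equal δ_free.
P [ L/(AE) + 1/k ] = δ_free → P [ 1425/(2350×115×10³) + 1/(15×10³) ] = 1.973.
P = 1.973 / 7.194×10⁻⁵ = 27420 N.
σ = P/A = 27420/2350 = 11.67 MPa.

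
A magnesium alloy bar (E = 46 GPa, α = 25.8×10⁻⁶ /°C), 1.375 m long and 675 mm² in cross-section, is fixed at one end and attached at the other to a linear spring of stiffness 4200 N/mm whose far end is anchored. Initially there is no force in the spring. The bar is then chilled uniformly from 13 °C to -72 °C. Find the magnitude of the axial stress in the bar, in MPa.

σ ≈ 15.8 MPa (tensile)

If the spring were absent the bar would shorten by αΔT L = 25.8×10⁻⁶ × 85 × 1375 = 3.015 mm.
Let P be the tensile force in the spring. The bar extends elastically by PL/(AE) and the spring stretches by P/k; together these equal δ_free.
P [ L/(AE) + 1/k ] = δ_free → P [ 1375/(675×46×10³) + 1/(4200) ] = 3.015.
P = 3.015 / 0.0002824 = 10680 N.
σ = P/A = 10680/675 = 15.82 MPa.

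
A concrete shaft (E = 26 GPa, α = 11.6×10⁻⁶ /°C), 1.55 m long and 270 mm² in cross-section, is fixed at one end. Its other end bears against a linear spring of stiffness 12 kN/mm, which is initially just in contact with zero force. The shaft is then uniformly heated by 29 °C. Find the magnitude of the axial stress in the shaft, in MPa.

σ ≈ 6.35 MPa (compressive)

The unrestrained thermal change is αΔT L = 11.6×10⁻⁶ × 29 × 1550 = 0.5214 mm.
With a force P in the spring, the elastic change of the shaft is PL/(AE) and that of the spring is P/k; compatibility requires their sum to equal δ_free.
So P = δ_free / [L/(AE) + 1/k] = 0.5214 / [ 1550/(270×26×10³) + 1/(12×10³) ].
P = 0.5214 / 0.0003041 = 1714 N.
σ = P/A = 1714/270 = 6.35 MPa.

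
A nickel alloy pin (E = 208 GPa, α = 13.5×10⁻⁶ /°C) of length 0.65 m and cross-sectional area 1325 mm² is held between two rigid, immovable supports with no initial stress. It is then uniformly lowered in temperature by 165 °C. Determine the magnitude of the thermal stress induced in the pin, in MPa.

σ ≈ 463 MPa (tensile)

Because both ends are immovable the net strain is zero, and the suppressed thermal strain is αΔT = 13.5×10⁻⁶ × 165 = 2227.5×10⁻⁶.
Hence σ = E·αΔT = 208×10³ × 2227.5×10⁻⁶ = 463.3 MPa, tensile.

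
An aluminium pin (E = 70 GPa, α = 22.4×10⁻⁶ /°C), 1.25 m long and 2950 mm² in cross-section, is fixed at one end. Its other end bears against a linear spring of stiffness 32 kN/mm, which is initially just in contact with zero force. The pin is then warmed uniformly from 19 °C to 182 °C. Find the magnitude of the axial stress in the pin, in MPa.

The unrestrained thermal change is αΔT L = 22.4×10⁻⁶ × 163 × 1250 = 4.564 mm.
Let P be the compressive force at the spring. The pin shortens elastically by PL/(AE) and the spring compresses by P/k; together these equal δ_free.
So P = δ_free / [L/(AE) + 1/k] = 4.564 / [ 1250/(2950×70×10³) + 1/(32×10³) ].
P = 4.564 / 3.73×10⁻⁵ = 122300 N.
σ = P/A = 122300/2950 = 41.47 MPa.

σ ≈ 41.5 MPa (compressive)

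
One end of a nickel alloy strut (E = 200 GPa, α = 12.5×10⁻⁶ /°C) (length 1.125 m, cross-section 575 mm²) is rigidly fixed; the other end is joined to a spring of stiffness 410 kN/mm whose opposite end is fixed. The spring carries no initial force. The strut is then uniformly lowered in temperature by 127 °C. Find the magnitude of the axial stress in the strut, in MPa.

σ ≈ 254 MPa (tensile)

The unrestrained thermal change is αΔT L = 12.5×10⁻⁶ × 127 × 1125 = 1.786 mm.
Let P be the tensile force in the spring. The strut extends elastically by PL/(AE) and the spring stretches by P/k; together these equal δ_free.
P [ L/(AE) + 1/k ] = δ_free → P [ 1125/(575×200×10³) + 1/(410×10³) ] = 1.786.
P = 1.786 / 1.222×10⁻⁵ = 146100 N.
σ = P/A = 146100/575 = 254.1 MPa.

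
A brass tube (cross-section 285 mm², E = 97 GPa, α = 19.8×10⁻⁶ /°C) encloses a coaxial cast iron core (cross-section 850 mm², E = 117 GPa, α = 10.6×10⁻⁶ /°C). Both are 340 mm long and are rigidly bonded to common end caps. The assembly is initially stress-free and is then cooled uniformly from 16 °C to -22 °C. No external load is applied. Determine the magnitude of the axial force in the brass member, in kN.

P ≈ 7.56 kN (tensile in the brass)

The brass has the larger α, so on cooling it would change length more than the cast iron if both were free. The rigid plates force a common final length, so the brass is put into tension and the cast iron into compression, with equal and opposite forces P (no external load).
Equating the net (thermal + elastic) strains gives |α₁ − α₂|·ΔT = P·[1/(A₁E₁) + 1/(A₂E₂)].
|α₁ − α₂|·ΔT = 9.2×10⁻⁶ × 38 = 0.0003496.
1/(A₁E₁) + 1/(A₂E₂) = 1/(285×97×10³) + 1/(850×117×10³) = 4.623×10⁻⁸ N⁻¹.
So P = 0.0003496 / 4.623×10⁻⁸ = 7.562 kN.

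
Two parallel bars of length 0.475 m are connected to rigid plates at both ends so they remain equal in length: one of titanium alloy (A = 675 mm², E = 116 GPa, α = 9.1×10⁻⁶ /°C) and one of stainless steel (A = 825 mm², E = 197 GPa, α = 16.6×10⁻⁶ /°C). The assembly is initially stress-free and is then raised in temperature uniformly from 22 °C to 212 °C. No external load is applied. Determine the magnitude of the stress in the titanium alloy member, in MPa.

σ ≈ 112 MPa (tensile)

Both members must finish at the same length. With the larger α, the stainless steel tends to over-expand; the plates restrain it, putting the stainless steel in compression and the titanium alloy in tension. With no external load the two internal forces are equal and opposite, magnitude P.
Compatibility of the two members (thermal + elastic change equal): (α₁ − α₂)ΔT = P·[1/(A₁E₁) + 1/(A₂E₂)].
|α₁ − α₂|·ΔT = 7.5×10⁻⁶ × 190 = 0.001425.
1/(A₁E₁) + 1/(A₂E₂) = 1/(675×116×10³) + 1/(825×197×10³) = 1.892×10⁻⁸ N⁻¹.
P = 0.001425 / 1.892×10⁻⁸ = 75300 N = 75.3 kN.
σ_{titanium alloy} = P/A₁ = 75300/675 = 111.6 MPa, tensile.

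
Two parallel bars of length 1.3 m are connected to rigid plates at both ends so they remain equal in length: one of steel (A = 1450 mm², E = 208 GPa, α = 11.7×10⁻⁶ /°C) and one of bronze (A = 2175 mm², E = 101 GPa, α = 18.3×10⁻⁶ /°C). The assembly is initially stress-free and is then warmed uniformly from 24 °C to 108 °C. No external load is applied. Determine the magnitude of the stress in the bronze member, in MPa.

σ ≈ 32.4 MPa (compressive)

The bronze has the larger α, so on heating it would change length more than the steel if both were free. The rigid plates force a common final length, so the bronze is put into compression and the steel into tension, with equal and opposite forces P (no external load).
Equating the net (thermal + elastic) strains gives |α₁ − α₂|·ΔT = P·[1/(A₁E₁) + 1/(A₂E₂)].
|α₁ − α₂|·ΔT = 6.6×10⁻⁶ × 84 = 0.0005544.
1/(A₁E₁) + 1/(A₂E₂) = 1/(1450×208×10³) + 1/(2175×101×10³) = 7.868×10⁻⁹ N⁻¹.
P = 0.0005544 / 7.868×10⁻⁹ = 70460 N = 70.46 kN.
σ_{bronze} = P/A₂ = 70460/2175 = 32.4 MPa, compressive.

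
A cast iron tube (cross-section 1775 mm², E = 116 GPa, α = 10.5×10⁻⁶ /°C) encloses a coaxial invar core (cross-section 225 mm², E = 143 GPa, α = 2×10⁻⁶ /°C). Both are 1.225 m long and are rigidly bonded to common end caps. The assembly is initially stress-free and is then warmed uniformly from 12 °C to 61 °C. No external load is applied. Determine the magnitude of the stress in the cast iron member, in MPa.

σ ≈ 6.53 MPa (compressive)

Both members must finish at the same length. With the larger α, the cast iron tends to over-expand; the plates restrain it, putting the cast iron in compression and the invar in tension. With no external load the two internal forces are equal and opposite, magnitude P.
Compatibility of the two members (thermal + elastic change equal): (α₁ − α₂)ΔT = P·[1/(A₁E₁) + 1/(A₂E₂)].
|α₁ − α₂|·ΔT = 8.5×10⁻⁶ × 49 = 0.0004165.
1/(A₁E₁) + 1/(A₂E₂) = 1/(1775×116×10³) + 1/(225×143×10³) = 3.594×10⁻⁸ N⁻¹.
So P = 0.0004165 / 3.594×10⁻⁸ = 11.59 kN.
σ_{cast iron} = P/A₁ = 11590/1775 = 6.529 MPa, compressive.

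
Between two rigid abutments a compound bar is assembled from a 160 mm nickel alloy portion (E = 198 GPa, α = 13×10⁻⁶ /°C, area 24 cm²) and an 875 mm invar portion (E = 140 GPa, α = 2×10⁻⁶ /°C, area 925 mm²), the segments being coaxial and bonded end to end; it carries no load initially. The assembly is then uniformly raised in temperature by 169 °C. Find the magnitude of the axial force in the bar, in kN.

With the walls removed the bar would change length by δ_free = Σ αᵢΔT Lᵢ = 13×10⁻⁶×169×160 + 2×10⁻⁶×169×875 = 0.6473 mm.
The rigid supports impose zero overall length change; the single axial force P common to all segments must satisfy P Σ Lᵢ/(AᵢEᵢ) = δ_free.
The series flexibility is Σ Lᵢ/(AᵢEᵢ) = 160/(2400×198×10³) + 875/(925×140×10³) = 7.093×10⁻⁶ mm/N.
So P = 0.6473 / 7.093×10⁻⁶ = 91.25 kN, compressive.

P ≈ 91.2 kN (compressive)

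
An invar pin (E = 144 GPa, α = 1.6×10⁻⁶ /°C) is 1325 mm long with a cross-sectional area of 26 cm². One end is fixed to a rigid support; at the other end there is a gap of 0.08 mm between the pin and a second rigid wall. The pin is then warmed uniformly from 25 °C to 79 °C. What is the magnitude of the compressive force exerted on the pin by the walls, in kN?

P ≈ 9.74 kN

If the wall were absent the pin would grow by αΔT L = 1.6×10⁻⁶ × 54 × 1325 = 0.1145 mm.
This exceeds the 0.08 mm gap, so the wall pushes back. The portion of expansion that must be recovered elastically is δ_free − gap = 0.1145 − 0.08 = 0.03448 mm.
Compatibility: PL/(AE) = 0.03448 mm, so σ = P/A = E × (0.03448/1325) = 3.747 MPa.
P = σA = 3.747 × 2600 = 9.743 kN.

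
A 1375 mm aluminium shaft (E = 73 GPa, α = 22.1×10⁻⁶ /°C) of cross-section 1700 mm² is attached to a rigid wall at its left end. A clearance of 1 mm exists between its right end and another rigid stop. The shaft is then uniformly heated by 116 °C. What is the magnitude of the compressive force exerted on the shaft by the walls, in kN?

P ≈ 228 kN

Unrestrained expansion: δ_free = αΔT L = 22.1×10⁻⁶ × 116 × 1375 = 3.525 mm.
This exceeds the 1 mm gap, so the wall pushes back. The portion of expansion that must be recovered elastically is δ_free − gap = 3.525 − 1 = 2.525 mm.
That suppressed elongation corresponds to σ = E·Δ/L = 73×10³ × 2.525/1375 = 134.1 MPa.
P = σA = 134.1 × 1700 = 227.9 kN.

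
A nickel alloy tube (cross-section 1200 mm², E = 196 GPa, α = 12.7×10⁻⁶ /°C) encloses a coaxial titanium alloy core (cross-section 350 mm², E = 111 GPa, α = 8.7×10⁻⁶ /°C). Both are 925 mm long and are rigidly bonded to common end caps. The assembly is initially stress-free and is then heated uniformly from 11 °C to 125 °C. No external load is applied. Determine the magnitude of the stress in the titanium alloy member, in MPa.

σ ≈ 43.4 MPa (tensile)

Equilibrium of a rigid end plate with no external load gives equal and opposite internal forces ±P in the two members. Since α_{nickel alloy} > α_{titanium alloy}, heating drives the nickel alloy into compression and the titanium alloy into tension.
Setting the final lengths equal and cancelling L: (α₁ − α₂)ΔT = P/(A₁E₁) + P/(A₂E₂).
|α₁ − α₂|·ΔT = 4×10⁻⁶ × 114 = 0.000456.
1/(A₁E₁) + 1/(A₂E₂) = 1/(1200×196×10³) + 1/(350×111×10³) = 2.999×10⁻⁸ N⁻¹.
P = 0.000456 / 2.999×10⁻⁸ = 15200 N = 15.2 kN.
σ_{titanium alloy} = P/A₂ = 15200/350 = 43.44 MPa, tensile.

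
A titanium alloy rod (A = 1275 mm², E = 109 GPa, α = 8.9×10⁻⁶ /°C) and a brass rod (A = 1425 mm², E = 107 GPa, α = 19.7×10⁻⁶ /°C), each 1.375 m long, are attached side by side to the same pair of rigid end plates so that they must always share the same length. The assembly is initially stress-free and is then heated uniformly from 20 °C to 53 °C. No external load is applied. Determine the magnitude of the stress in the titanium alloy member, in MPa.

Equilibrium of a rigid end plate with no external load gives equal and opposite internal forces ±P in the two members. Since α_{brass} > α_{titanium alloy}, heating drives the brass into compression and the titanium alloy into tension.
Compatibility of the two members (thermal + elastic change equal): (α₁ − α₂)ΔT = P·[1/(A₁E₁) + 1/(A₂E₂)].
|α₁ − α₂|·ΔT = 10.8×10⁻⁶ × 33 = 0.0003564.
1/(A₁E₁) + 1/(A₂E₂) = 1/(1275×109×10³) + 1/(1425×107×10³) = 1.375×10⁻⁸ N⁻¹.
P = 0.0003564 / 1.375×10⁻⁸ = 25910 N = 25.91 kN.
σ_{titanium alloy} = P/A₁ = 25910/1275 = 20.32 MPa, tensile.

σ ≈ 20.3 MPa (tensile)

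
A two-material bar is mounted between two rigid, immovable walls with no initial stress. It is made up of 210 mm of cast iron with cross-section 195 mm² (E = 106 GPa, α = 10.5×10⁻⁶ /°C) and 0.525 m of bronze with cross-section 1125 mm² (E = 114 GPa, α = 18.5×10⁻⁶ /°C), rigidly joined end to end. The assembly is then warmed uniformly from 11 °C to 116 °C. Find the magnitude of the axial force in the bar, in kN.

P ≈ 87.8 kN (compressive)

Free thermal expansion of the whole bar: Σ αᵢΔT Lᵢ = 10.5×10⁻⁶×105×210 + 18.5×10⁻⁶×105×525 = 1.251 mm.
The rigid supports impose zero overall length change; the single axial force P common to all segments must satisfy P Σ Lᵢ/(AᵢEᵢ) = δ_free.
The series flexibility is Σ Lᵢ/(AᵢEᵢ) = 210/(195×106×10³) + 525/(1125×114×10³) = 1.425×10⁻⁵ mm/N.
P = 1.251 / 1.425×10⁻⁵ = 87790 N = 87.79 kN, compressive.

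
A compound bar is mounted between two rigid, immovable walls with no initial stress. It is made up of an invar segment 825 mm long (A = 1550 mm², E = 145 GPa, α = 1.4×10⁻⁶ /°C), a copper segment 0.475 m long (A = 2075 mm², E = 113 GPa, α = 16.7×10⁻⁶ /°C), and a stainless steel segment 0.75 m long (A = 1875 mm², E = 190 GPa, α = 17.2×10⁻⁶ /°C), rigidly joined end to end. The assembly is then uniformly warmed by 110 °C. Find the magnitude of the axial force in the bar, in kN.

P ≈ 310 kN (compressive)

Free thermal expansion of the whole bar: Σ αᵢΔT Lᵢ = 1.4×10⁻⁶×110×825 + 16.7×10⁻⁶×110×475 + 17.2×10⁻⁶×110×750 = 2.419 mm.
The walls prevent any net length change, so an axial force P (same in every segment) develops. Compatibility: P · Σ Lᵢ/(AᵢEᵢ) = δ_free.
Σ Lᵢ/(AᵢEᵢ) = 825/(1550×145×10³) + 475/(2075×113×10³) + 750/(1875×190×10³) = 7.802×10⁻⁶ mm/N.
So P = 2.419 / 7.802×10⁻⁶ = 310 kN, compressive.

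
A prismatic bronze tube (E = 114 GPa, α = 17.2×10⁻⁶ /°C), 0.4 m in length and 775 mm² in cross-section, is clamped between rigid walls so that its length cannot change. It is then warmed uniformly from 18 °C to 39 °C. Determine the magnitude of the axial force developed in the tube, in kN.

The ends cannot move, so σ = EαΔT = 114×10³ × 17.2×10⁻⁶ × 21 = 41.18 MPa.
Axial force P = σA = 41.18 × 775 = 31910 N = 31.91 kN, compressive.

P ≈ 31.9 kN (compressive)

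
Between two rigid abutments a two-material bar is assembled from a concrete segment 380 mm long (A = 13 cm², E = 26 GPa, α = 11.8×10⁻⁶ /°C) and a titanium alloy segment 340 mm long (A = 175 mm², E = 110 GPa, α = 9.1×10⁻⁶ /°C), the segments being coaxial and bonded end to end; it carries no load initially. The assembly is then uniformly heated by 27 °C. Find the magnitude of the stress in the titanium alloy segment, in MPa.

σ ≈ 40.4 MPa (compressive)

With the walls removed the bar would change length by δ_free = Σ αᵢΔT Lᵢ = 11.8×10⁻⁶×27×380 + 9.1×10⁻⁶×27×340 = 0.2046 mm.
The rigid supports impose zero overall length change; the single axial force P common to all segments must satisfy P Σ Lᵢ/(AᵢEᵢ) = δ_free.
Σ Lᵢ/(AᵢEᵢ) = 380/(1300×26×10³) + 340/(175×110×10³) = 2.89×10⁻⁵ mm/N.
P = 0.2046 / 2.89×10⁻⁵ = 7079 N = 7.079 kN, compressive.
σ_{titanium alloy} = P / A = 7079 / 175 = 40.45 MPa.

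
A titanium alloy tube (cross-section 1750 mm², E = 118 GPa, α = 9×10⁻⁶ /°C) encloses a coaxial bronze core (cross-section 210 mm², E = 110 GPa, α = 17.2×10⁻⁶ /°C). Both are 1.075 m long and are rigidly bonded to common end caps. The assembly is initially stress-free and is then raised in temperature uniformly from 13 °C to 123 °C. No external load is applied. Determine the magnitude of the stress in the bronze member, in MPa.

σ ≈ 89.2 MPa (compressive)

The bronze has the larger α, so on heating it would change length more than the titanium alloy if both were free. The rigid plates force a common final length, so the bronze is put into compression and the titanium alloy into tension, with equal and opposite forces P (no external load).
Compatibility of the two members (thermal + elastic change equal): (α₁ − α₂)ΔT = P·[1/(A₁E₁) + 1/(A₂E₂)].
|α₁ − α₂|·ΔT = 8.2×10⁻⁶ × 110 = 0.000902.
1/(A₁E₁) + 1/(A₂E₂) = 1/(1750×118×10³) + 1/(210×110×10³) = 4.813×10⁻⁸ N⁻¹.
So P = 0.000902 / 4.813×10⁻⁸ = 18.74 kN.
σ_{bronze} = P/A₂ = 18740/210 = 89.24 MPa, compressive.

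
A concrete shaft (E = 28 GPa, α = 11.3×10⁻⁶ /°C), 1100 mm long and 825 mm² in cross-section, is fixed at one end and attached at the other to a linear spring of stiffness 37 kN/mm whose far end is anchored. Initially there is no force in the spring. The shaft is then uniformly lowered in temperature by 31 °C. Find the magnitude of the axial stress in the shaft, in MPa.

σ ≈ 6.26 MPa (tensile)

The unrestrained thermal change is αΔT L = 11.3×10⁻⁶ × 31 × 1100 = 0.3853 mm.
With a force P in the spring, the elastic change of the shaft is PL/(AE) and that of the spring is P/k; compatibility requires their sum to equal δ_free.
So P = δ_free / [L/(AE) + 1/k] = 0.3853 / [ 1100/(825×28×10³) + 1/(37×10³) ].
P = 0.3853 / 7.465×10⁻⁵ = 5162 N.
σ = P/A = 5162/825 = 6.257 MPa.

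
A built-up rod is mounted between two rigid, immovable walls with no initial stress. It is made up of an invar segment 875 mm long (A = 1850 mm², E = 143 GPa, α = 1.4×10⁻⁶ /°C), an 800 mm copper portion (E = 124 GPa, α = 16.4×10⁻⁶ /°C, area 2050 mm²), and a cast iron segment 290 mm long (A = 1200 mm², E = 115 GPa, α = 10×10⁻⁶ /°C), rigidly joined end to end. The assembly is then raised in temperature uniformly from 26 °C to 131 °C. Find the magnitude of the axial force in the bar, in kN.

P ≈ 212 kN (compressive)

If the supports were absent, the total length change would be Σ αᵢΔT Lᵢ = 1.4×10⁻⁶×105×875 + 16.4×10⁻⁶×105×800 + 10×10⁻⁶×105×290 = 1.811 mm.
The rigid supports impose zero overall length change; the single axial force P common to all segments must satisfy P Σ Lᵢ/(AᵢEᵢ) = δ_free.
The series flexibility is Σ Lᵢ/(AᵢEᵢ) = 875/(1850×143×10³) + 800/(2050×124×10³) + 290/(1200×115×10³) = 8.556×10⁻⁶ mm/N.
P = 1.811 / 8.556×10⁻⁶ = 211600 N = 211.6 kN, compressive.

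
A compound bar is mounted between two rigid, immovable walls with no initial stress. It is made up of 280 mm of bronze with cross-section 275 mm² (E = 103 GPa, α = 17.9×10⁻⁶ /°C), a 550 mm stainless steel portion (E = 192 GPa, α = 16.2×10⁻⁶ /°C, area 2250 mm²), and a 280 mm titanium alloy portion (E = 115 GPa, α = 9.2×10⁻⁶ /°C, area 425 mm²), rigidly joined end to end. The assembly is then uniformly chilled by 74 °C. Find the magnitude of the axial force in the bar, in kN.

P ≈ 72.3 kN (tensile)

If the supports were absent, the total length change would be Σ αᵢΔT Lᵢ = 17.9×10⁻⁶×74×280 + 16.2×10⁻⁶×74×550 + 9.2×10⁻⁶×74×280 = 1.221 mm.
The walls prevent any net length change, so an axial force P (same in every segment) develops. Compatibility: P · Σ Lᵢ/(AᵢEᵢ) = δ_free.
The series flexibility is Σ Lᵢ/(AᵢEᵢ) = 280/(275×103×10³) + 550/(2250×192×10³) + 280/(425×115×10³) = 1.689×10⁻⁵ mm/N.
Hence P = δ_free / Σ(L/AE) = 1.221/1.689×10⁻⁵ = 72.29 kN (tensile).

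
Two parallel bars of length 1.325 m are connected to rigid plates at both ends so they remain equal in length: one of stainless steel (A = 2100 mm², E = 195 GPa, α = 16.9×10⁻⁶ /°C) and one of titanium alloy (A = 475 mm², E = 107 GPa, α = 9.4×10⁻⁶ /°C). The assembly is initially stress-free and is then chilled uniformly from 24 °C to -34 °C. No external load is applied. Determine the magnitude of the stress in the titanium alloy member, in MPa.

Both members must finish at the same length. With the larger α, the stainless steel tends to over-contract; the plates restrain it, putting the stainless steel in tension and the titanium alloy in compression. With no external load the two internal forces are equal and opposite, magnitude P.
Setting the final lengths equal and cancelling L: (α₁ − α₂)ΔT = P/(A₁E₁) + P/(A₂E₂).
|α₁ − α₂|·ΔT = 7.5×10⁻⁶ × 58 = 0.000435.
1/(A₁E₁) + 1/(A₂E₂) = 1/(2100×195×10³) + 1/(475×107×10³) = 2.212×10⁻⁸ N⁻¹.
P = 0.000435 / 2.212×10⁻⁸ = 19670 N = 19.67 kN.
σ_{titanium alloy} = P/A₂ = 19670/475 = 41.41 MPa, compressive.

σ ≈ 41.4 MPa (compressive)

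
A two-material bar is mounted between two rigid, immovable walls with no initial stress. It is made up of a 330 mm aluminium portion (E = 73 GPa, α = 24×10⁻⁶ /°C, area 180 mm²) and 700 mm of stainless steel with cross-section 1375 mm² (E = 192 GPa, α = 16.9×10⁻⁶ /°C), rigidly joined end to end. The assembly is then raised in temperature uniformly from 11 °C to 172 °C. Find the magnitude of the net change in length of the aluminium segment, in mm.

|ΔL| ≈ 1.6 mm

With the walls removed the bar would change length by δ_free = Σ αᵢΔT Lᵢ = 24×10⁻⁶×161×330 + 16.9×10⁻⁶×161×700 = 3.18 mm.
The walls prevent any net length change, so an axial force P (same in every segment) develops. Compatibility: P · Σ Lᵢ/(AᵢEᵢ) = δ_free.
The series flexibility is Σ Lᵢ/(AᵢEᵢ) = 330/(180×73×10³) + 700/(1375×192×10³) = 2.777×10⁻⁵ mm/N.
Hence P = δ_free / Σ(L/AE) = 3.18/2.777×10⁻⁵ = 114.5 kN (compressive).
For the aluminium segment, free thermal change = 24×10⁻⁶×161×330 = 1.275 mm and elastic change from P = 114500×330/(180×73×10³) = 2.876 mm; these oppose, so the net change is 1.6 mm (segment shortens).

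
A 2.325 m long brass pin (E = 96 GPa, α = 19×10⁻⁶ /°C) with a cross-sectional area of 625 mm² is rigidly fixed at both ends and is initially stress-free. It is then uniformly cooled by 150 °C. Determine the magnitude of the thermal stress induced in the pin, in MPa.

σ ≈ 274 MPa (tensile)

With length fixed, the mechanical strain must cancel the thermal strain αΔT = 19×10⁻⁶ × 150 = 2850×10⁻⁶.
The stress required to suppress this strain is σ = Eε = 96×10³ × 2850×10⁻⁶ = 273.6 MPa, tensile since the pin is trying to contract.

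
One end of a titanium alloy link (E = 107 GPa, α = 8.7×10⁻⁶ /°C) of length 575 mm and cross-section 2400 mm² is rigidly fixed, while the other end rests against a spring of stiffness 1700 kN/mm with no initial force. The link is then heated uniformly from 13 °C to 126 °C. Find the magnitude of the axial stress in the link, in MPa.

The unrestrained thermal change is αΔT L = 8.7×10⁻⁶ × 113 × 575 = 0.5653 mm.
With a force P in the spring, the elastic change of the link is PL/(AE) and that of the spring is P/k; compatibility requires their sum to equal δ_free.
So P = δ_free / [L/(AE) + 1/k] = 0.5653 / [ 575/(2400×107×10³) + 1/(1700×10³) ].
P = 0.5653 / 2.827×10⁻⁶ = 199900 N.
σ = P/A = 199900/2400 = 83.31 MPa.

σ ≈ 83.3 MPa (compressive)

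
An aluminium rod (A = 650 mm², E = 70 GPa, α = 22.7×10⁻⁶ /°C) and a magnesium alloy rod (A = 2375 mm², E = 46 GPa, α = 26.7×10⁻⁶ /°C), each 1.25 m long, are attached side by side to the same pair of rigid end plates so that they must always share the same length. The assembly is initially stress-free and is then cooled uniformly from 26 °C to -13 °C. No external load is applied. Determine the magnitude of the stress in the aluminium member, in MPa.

σ ≈ 7.71 MPa (compressive)

Equilibrium of a rigid end plate with no external load gives equal and opposite internal forces ±P in the two members. Since α_{magnesium alloy} > α_{aluminium}, cooling drives the magnesium alloy into tension and the aluminium into compression.
Setting the final lengths equal and cancelling L: (α₁ − α₂)ΔT = P/(A₁E₁) + P/(A₂E₂).
|α₁ − α₂|·ΔT = 4×10⁻⁶ × 39 = 0.000156.
1/(A₁E₁) + 1/(A₂E₂) = 1/(650×70×10³) + 1/(2375×46×10³) = 3.113×10⁻⁸ N⁻¹.
So P = 0.000156 / 3.113×10⁻⁸ = 5.011 kN.
σ_{aluminium} = P/A₁ = 5011/650 = 7.709 MPa, compressive.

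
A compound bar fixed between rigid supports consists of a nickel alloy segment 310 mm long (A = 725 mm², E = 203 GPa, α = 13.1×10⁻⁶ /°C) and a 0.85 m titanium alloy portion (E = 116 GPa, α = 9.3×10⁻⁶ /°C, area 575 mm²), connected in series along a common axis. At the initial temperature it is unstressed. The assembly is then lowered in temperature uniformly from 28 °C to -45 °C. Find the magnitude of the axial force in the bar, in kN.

P ≈ 58.8 kN (tensile)

If the supports were absent, the total length change would be Σ αᵢΔT Lᵢ = 13.1×10⁻⁶×73×310 + 9.3×10⁻⁶×73×850 = 0.8735 mm.
The walls prevent any net length change, so an axial force P (same in every segment) develops. Compatibility: P · Σ Lᵢ/(AᵢEᵢ) = δ_free.
The series flexibility is Σ Lᵢ/(AᵢEᵢ) = 310/(725×203×10³) + 850/(575×116×10³) = 1.485×10⁻⁵ mm/N.
So P = 0.8735 / 1.485×10⁻⁵ = 58.82 kN, tensile.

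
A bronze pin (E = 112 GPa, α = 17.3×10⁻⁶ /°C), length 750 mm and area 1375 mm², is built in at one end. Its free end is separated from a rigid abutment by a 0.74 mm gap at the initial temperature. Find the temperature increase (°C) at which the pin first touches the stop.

The gap closes when αΔT L = 0.74 mm, since the pin is still unstressed at that instant.
ΔT = 0.74 / (17.3×10⁻⁶ × 750) = 57.03 °C.

ΔT ≈ 57 °C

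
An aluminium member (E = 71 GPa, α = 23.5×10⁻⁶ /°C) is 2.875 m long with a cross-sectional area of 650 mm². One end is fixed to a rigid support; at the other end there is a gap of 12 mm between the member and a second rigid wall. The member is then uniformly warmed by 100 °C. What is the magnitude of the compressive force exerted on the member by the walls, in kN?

Free thermal elongation = αΔT L = 23.5×10⁻⁶ × 100 × 2875 = 6.756 mm.
This is smaller than the 12 mm clearance, so the member expands freely without reaching the stop — the stress is zero.

P ≈ 0 kN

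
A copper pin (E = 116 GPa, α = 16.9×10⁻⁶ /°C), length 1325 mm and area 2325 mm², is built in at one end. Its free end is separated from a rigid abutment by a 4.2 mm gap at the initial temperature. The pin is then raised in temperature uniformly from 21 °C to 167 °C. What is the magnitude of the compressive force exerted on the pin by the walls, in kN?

Unrestrained expansion: δ_free = αΔT L = 16.9×10⁻⁶ × 146 × 1325 = 3.269 mm.
Since δ_free = 3.27 mm is less than the 4.2 mm gap, the pin never touches the wall. No axial force develops.

P ≈ 0 kN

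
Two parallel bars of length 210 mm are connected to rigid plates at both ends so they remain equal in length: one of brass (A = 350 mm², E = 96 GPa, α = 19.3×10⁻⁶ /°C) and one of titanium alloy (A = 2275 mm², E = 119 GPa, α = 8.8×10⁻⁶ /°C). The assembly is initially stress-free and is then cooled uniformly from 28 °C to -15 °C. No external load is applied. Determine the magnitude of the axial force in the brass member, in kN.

P ≈ 13.5 kN (tensile in the brass)

Both members must finish at the same length. With the larger α, the brass tends to over-contract; the plates restrain it, putting the brass in tension and the titanium alloy in compression. With no external load the two internal forces are equal and opposite, magnitude P.
Setting the final lengths equal and cancelling L: (α₁ − α₂)ΔT = P/(A₁E₁) + P/(A₂E₂).
|α₁ − α₂|·ΔT = 10.5×10⁻⁶ × 43 = 0.0004515.
1/(A₁E₁) + 1/(A₂E₂) = 1/(350×96×10³) + 1/(2275×119×10³) = 3.346×10⁻⁸ N⁻¹.
P = 0.0004515 / 3.346×10⁻⁸ = 13500 N = 13.5 kN.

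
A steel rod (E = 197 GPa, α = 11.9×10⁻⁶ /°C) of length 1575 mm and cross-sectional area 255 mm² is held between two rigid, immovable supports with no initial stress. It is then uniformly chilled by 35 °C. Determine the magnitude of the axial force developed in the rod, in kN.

P ≈ 20.9 kN (tensile)

With zero net strain, σ = E·αΔT = 197 GPa × 11.9×10⁻⁶ × 35 = 82.05 MPa.
Then P = σA = 82.05 × 255 mm² = 20.92 kN, tensile.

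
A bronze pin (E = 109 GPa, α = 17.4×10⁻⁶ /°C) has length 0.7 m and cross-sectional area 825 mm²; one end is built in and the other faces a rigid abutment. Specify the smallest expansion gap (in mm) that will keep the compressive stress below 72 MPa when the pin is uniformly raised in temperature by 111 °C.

g ≈ 0.89 mm

Free expansion if unrestrained: δ_free = αΔT L = 17.4×10⁻⁶ × 111 × 700 = 1.352 mm.
At the allowable stress the elastic shortening the wall may impose is σL/E = 72 × 700 / (109×10³) = 0.4624 mm.
The gap must absorb the remainder: g_min = 1.352 − 0.4624 = 0.8896 mm.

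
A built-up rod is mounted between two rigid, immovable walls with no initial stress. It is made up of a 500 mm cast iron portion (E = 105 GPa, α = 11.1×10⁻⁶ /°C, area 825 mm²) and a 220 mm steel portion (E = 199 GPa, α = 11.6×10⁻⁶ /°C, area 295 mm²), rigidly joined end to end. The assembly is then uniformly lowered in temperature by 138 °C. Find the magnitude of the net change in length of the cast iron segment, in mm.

|ΔL| ≈ 0.088 mm

If the supports were absent, the total length change would be Σ αᵢΔT Lᵢ = 11.1×10⁻⁶×138×500 + 11.6×10⁻⁶×138×220 = 1.118 mm.
The rigid supports impose zero overall length change; the single axial force P common to all segments must satisfy P Σ Lᵢ/(AᵢEᵢ) = δ_free.
The series flexibility is Σ Lᵢ/(AᵢEᵢ) = 500/(825×105×10³) + 220/(295×199×10³) = 9.52×10⁻⁶ mm/N.
So P = 1.118 / 9.52×10⁻⁶ = 117.5 kN, tensile.
For the cast iron segment, free thermal change = 11.1×10⁻⁶×138×500 = 0.7659 mm and elastic change from P = 117500×500/(825×105×10³) = 0.6779 mm; these oppose, so the net change is 0.088 mm (segment shortens).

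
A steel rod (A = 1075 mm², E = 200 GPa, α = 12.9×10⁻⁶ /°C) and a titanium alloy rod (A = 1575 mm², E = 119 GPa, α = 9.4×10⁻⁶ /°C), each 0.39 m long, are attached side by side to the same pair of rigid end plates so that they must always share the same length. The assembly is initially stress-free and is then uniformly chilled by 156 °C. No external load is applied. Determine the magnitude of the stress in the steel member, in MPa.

Both members must finish at the same length. With the larger α, the steel tends to over-contract; the plates restrain it, putting the steel in tension and the titanium alloy in compression. With no external load the two internal forces are equal and opposite, magnitude P.
Equating the net (thermal + elastic) strains gives |α₁ − α₂|·ΔT = P·[1/(A₁E₁) + 1/(A₂E₂)].
|α₁ − α₂|·ΔT = 3.5×10⁻⁶ × 156 = 0.000546.
1/(A₁E₁) + 1/(A₂E₂) = 1/(1075×200×10³) + 1/(1575×119×10³) = 9.987×10⁻⁹ N⁻¹.
P = 0.000546 / 9.987×10⁻⁹ = 54670 N = 54.67 kN.
σ_{steel} = P/A₁ = 54670/1075 = 50.86 MPa, tensile.

σ ≈ 50.9 MPa (tensile)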